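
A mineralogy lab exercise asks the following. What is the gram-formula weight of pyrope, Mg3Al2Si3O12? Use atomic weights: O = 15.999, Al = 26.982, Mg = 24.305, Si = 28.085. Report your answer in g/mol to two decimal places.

403.12 g/mol

Mg: 3 × 24.305 = 72.9150
Al: 2 × 26.982 = 53.9640
Si: 3 × 28.085 = 84.2550
O: 12 × 15.999 = 191.9880
Summing the contributions gives the formula mass.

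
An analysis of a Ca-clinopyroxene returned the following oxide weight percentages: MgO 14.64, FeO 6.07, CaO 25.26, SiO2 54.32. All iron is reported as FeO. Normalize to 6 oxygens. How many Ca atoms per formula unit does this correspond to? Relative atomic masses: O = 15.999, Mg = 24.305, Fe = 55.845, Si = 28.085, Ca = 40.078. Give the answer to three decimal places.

0.999 Ca apfu

MgO: 14.64/40.304 = 0.36324 mol → 0.36324 mol Mg, 0.36324 mol O.
FeO: 6.07/71.844 = 0.08449 mol → 0.08449 mol Fe, 0.08449 mol O.
CaO: 25.26/56.077 = 0.45045 mol → 0.45045 mol Ca, 0.45045 mol O.
SiO2: 54.32/60.083 = 0.90408 mol → 0.90408 mol Si, 1.80816 mol O.
Total oxygen = 2.70634 mol. Normalization factor = 6/2.70634 = 2.21702.
Ca per 6 O = 0.45045 × 2.21702 = 0.999.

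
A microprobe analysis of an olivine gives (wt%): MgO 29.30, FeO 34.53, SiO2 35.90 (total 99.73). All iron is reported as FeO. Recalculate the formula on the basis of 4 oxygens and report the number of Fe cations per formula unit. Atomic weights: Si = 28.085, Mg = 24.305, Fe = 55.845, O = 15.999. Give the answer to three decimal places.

0.800 Fe apfu

MgO (M=40.304): mol = 0.72697; Mg = 0.72697, O = 0.72697.
FeO (M=71.844): mol = 0.48062; Fe = 0.48062, O = 0.48062.
SiO2 (M=60.083): mol = 0.59751; Si = 0.59751, O = 1.19502.
ΣO = 2.40261; factor = 4/ΣO = 1.66486.
Fe apfu = 0.48062 × 1.66486 = 0.800.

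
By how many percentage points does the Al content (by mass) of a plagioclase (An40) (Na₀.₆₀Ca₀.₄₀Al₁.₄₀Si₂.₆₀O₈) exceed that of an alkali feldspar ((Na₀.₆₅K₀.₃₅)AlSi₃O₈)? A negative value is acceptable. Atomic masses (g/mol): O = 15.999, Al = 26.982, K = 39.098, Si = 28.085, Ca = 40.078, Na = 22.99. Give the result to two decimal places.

Al in Na₀.₆₀Ca₀.₄₀Al₁.₄₀Si₂.₆₀O₈: molar mass 268.613 g/mol; 1.40×26.982 = 37.775 g → 14.06 wt%.
Al in (Na₀.₆₅K₀.₃₅)AlSi₃O₈: molar mass 267.857 g/mol; 1×26.982 = 26.982 g → 10.07 wt%.
Difference = 14.06 − 10.07 = 3.99 percentage points.

3.99 percentage points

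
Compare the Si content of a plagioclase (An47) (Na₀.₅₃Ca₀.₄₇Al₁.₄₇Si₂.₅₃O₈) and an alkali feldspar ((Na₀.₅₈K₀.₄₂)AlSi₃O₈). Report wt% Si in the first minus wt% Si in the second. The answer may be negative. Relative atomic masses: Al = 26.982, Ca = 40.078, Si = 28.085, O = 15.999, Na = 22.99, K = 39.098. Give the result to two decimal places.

-4.98 percentage points

First mineral: 71.055 g Si in 269.732 g formula = 26.34 wt% Si.
Second mineral: 84.255 g Si in 268.984 g formula = 31.32 wt% Si.
26.34% − 31.32% gives a difference of -4.98 percentage points.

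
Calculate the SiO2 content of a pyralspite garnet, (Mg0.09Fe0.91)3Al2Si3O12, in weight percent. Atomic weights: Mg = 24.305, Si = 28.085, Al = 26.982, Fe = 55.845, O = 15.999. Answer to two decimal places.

36.84 wt%

Formula mass = 489.226 g/mol.
3 Si → 3.0000 mol SiO2 per formula unit; M(SiO2) = 60.083, so SiO2 mass = 180.249 g.
180.249/489.226 × 100 = 36.84 wt%.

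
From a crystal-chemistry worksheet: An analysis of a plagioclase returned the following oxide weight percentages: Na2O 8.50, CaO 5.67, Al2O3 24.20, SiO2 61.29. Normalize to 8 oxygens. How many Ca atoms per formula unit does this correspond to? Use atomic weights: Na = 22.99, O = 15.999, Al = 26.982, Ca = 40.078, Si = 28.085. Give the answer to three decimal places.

0.270 Ca apfu

Na2O (M=61.979): mol = 0.13714; Na = 0.27428, O = 0.13714.
CaO (M=56.077): mol = 0.10111; Ca = 0.10111, O = 0.10111.
Al2O3 (M=101.961): mol = 0.23735; Al = 0.47470, O = 0.71205.
SiO2 (M=60.083): mol = 1.02009; Si = 1.02009, O = 2.04018.
ΣO = 2.99048; factor = 8/ΣO = 2.67516.
Ca apfu = 0.10111 × 2.67516 = 0.270.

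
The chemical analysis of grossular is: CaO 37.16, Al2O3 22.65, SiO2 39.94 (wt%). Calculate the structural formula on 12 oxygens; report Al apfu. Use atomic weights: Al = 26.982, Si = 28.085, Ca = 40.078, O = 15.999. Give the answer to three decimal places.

37.16 wt% CaO ÷ 56.077 g/mol = 0.66266 mol, giving 0.66266 Ca and 0.66266 O.
22.65 wt% Al2O3 ÷ 101.961 g/mol = 0.22214 mol, giving 0.44428 Al and 0.66642 O.
39.94 wt% SiO2 ÷ 60.083 g/mol = 0.66475 mol, giving 0.66475 Si and 1.32950 O.
Oxygen sums to 2.65858; scaling by 12/2.65858 = 4.51369 puts the formula on 12 O.
Al: 0.44428 × 4.51369 = 2.005 atoms per formula unit.

2.005 Al apfu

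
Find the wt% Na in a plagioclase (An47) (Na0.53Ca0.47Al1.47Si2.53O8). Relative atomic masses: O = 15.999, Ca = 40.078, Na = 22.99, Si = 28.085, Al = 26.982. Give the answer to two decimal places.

Molar mass of Na0.53Ca0.47Al1.47Si2.53O8: 0.53·22.99 + 0.47·40.078 + 1.47·26.982 + 2.53·28.085 + 8·15.999 = 269.732 g/mol.
Mass of Na per formula unit: 0.53 × 22.99 = 12.185 g.
Weight fraction Na = 12.185 / 269.732 = 0.0452.

4.52 weight percent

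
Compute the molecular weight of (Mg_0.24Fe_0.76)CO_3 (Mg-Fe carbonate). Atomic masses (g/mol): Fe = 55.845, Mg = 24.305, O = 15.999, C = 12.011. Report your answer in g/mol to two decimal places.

108.28 g/mol

The formula mass is the sum 0.24(24.305) + 0.76(55.845) + 1(12.011) + 3(15.999).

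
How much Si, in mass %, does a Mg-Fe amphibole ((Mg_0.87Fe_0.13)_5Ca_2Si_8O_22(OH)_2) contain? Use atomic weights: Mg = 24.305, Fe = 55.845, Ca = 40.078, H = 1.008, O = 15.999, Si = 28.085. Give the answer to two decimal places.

M((Mg_0.87Fe_0.13)_5Ca_2Si_8O_22(OH)_2) = 832.854 g/mol.
Si contributes 8 × 28.085 = 224.680 g per mole.
224.680/832.854 = 0.2698 → 26.98%.

26.98 mass %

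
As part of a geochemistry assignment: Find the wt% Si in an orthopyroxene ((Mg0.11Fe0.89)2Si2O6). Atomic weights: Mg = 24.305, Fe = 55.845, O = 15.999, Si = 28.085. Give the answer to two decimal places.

M((Mg0.11Fe0.89)2Si2O6) = 256.915 g/mol.
Si contributes 2 × 28.085 = 56.170 g per mole.
56.170/256.915 = 0.2186 → 21.86%.

21.86 weight percent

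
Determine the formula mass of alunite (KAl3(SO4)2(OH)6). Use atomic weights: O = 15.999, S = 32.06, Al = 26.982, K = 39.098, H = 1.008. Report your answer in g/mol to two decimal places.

M = 1(39.098) + 3(26.982) + 2(32.06) + 14(15.999) + 6(1.008)

414.20 g/mol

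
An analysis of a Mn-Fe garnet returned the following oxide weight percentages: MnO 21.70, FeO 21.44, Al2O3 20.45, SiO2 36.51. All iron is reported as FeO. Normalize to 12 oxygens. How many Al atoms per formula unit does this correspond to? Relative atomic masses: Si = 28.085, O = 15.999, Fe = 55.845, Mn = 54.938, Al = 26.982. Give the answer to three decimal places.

1.988 Al apfu

MnO (M=70.937): mol = 0.30591; Mn = 0.30591, O = 0.30591.
FeO (M=71.844): mol = 0.29842; Fe = 0.29842, O = 0.29842.
Al2O3 (M=101.961): mol = 0.20057; Al = 0.40114, O = 0.60171.
SiO2 (M=60.083): mol = 0.60766; Si = 0.60766, O = 1.21532.
ΣO = 2.42136; factor = 12/ΣO = 4.95589.
Al apfu = 0.40114 × 4.95589 = 1.988.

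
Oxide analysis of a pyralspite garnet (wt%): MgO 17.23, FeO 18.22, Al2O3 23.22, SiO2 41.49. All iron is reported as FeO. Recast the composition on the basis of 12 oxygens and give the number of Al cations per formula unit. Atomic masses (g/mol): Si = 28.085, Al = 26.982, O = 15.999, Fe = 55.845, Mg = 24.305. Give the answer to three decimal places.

1.991 Al apfu

MgO: 17.23/40.304 = 0.42750 mol → 0.42750 mol Mg, 0.42750 mol O.
FeO: 18.22/71.844 = 0.25361 mol → 0.25361 mol Fe, 0.25361 mol O.
Al2O3: 23.22/101.961 = 0.22773 mol → 0.45546 mol Al, 0.68319 mol O.
SiO2: 41.49/60.083 = 0.69054 mol → 0.69054 mol Si, 1.38108 mol O.
Total oxygen = 2.74538 mol. Normalization factor = 12/2.74538 = 4.37098.
Al per 12 O = 0.45546 × 4.37098 = 1.991.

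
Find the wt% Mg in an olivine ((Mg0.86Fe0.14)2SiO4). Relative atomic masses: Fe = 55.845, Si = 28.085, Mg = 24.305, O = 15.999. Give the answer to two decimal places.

27.96 mass %

Molar mass of (Mg0.86Fe0.14)2SiO4: 1.72*24.305 + 0.28*55.845 + 1*28.085 + 4*15.999 = 149.522 g/mol.
Mass of Mg per formula unit: 1.72 × 24.305 = 41.805 g.
Weight fraction Mg = 41.805 / 149.522 = 0.2796.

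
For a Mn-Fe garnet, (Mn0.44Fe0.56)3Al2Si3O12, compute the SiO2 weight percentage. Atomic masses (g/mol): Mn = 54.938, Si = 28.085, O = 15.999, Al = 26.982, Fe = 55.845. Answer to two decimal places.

36.30 wt%

M((Mn0.44Fe0.56)3Al2Si3O12) = 496.545 g/mol; M(SiO2) = 60.083 g/mol.
Moles SiO2 per formula unit = 3 Si ÷ 1 = 3.0000.
SiO2 fraction = (3.0000 × 60.083) / 496.545 = 180.249/496.545 = 0.3630.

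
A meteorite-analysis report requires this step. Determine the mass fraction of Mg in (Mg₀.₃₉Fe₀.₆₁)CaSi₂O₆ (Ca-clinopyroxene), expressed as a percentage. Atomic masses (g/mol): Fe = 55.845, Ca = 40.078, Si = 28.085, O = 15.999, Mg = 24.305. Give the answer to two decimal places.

Formula mass = 0.39*24.305 + 0.61*55.845 + 1*40.078 + 2*28.085 + 6*15.999 = 235.786 g/mol, of which 9.479 g is Mg.
So Mg makes up 9.479/235.786 = 0.0402 of the mass, i.e. 4.02%.

4.02 weight percent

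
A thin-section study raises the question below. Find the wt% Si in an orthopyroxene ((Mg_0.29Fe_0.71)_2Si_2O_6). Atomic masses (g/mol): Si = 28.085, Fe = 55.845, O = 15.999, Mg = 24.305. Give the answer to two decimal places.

Formula mass = 0.58×24.305 + 1.42×55.845 + 2×28.085 + 6×15.999 = 245.561 g/mol, of which 56.170 g is Si.
So Si makes up 56.170/245.561 = 0.2287 of the mass, i.e. 22.87%.

22.87 mass %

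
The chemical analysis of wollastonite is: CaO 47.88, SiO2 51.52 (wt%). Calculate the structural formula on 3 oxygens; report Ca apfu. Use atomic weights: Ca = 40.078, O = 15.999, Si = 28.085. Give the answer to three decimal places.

0.997 Ca apfu

CaO: 47.88/56.077 = 0.85383 mol → 0.85383 mol Ca, 0.85383 mol O.
SiO2: 51.52/60.083 = 0.85748 mol → 0.85748 mol Si, 1.71496 mol O.
Total oxygen = 2.56879 mol. Normalization factor = 3/2.56879 = 1.16787.
Ca per 3 O = 0.85383 × 1.16787 = 0.997.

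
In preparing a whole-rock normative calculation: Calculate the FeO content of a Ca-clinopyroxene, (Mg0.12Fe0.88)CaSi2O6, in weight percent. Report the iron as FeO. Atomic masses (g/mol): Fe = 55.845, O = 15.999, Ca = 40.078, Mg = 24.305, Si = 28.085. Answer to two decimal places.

Molar mass of (Mg0.12Fe0.88)CaSi2O6 = 0.12*24.305 + 0.88*55.845 + 1*40.078 + 2*28.085 + 6*15.999 = 244.302 g/mol.
Each formula unit contains 0.88 Fe, equivalent to 0.88/1 = 0.8800 mol FeO.
M(FeO) = 1×55.845 + 1×15.999 = 71.844 g/mol.
Mass of FeO per formula unit = 0.8800 × 71.844 = 63.223 g.
FeO wt% = 63.223 / 244.302 × 100 = 25.88%.

25.88 wt%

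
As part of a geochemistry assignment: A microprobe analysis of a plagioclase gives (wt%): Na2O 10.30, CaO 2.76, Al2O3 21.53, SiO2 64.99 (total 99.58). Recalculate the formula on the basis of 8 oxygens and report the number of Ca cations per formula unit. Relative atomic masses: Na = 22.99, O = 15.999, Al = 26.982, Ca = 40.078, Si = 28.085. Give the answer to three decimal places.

10.30 wt% Na2O ÷ 61.979 g/mol = 0.16619 mol, giving 0.33238 Na and 0.16619 O.
2.76 wt% CaO ÷ 56.077 g/mol = 0.04922 mol, giving 0.04922 Ca and 0.04922 O.
21.53 wt% Al2O3 ÷ 101.961 g/mol = 0.21116 mol, giving 0.42232 Al and 0.63348 O.
64.99 wt% SiO2 ÷ 60.083 g/mol = 1.08167 mol, giving 1.08167 Si and 2.16334 O.
Oxygen sums to 3.01223; scaling by 8/3.01223 = 2.65584 puts the formula on 8 O.
Ca: 0.04922 × 2.65584 = 0.131 atoms per formula unit.

0.131 Ca apfu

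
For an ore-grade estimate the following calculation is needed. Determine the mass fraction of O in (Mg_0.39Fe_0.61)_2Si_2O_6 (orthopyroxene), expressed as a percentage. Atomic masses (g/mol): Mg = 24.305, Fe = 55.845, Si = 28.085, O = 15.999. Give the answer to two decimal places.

M((Mg_0.39Fe_0.61)_2Si_2O_6) = 239.253 g/mol.
O contributes 6 × 15.999 = 95.994 g per mole.
95.994/239.253 = 0.4012 → 40.12%.

40.12 mass %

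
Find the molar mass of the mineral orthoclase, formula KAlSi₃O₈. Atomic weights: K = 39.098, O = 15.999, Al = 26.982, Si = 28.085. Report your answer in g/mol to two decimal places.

278.33 g/mol

M = 1·39.098 + 1·26.982 + 3·28.085 + 8·15.999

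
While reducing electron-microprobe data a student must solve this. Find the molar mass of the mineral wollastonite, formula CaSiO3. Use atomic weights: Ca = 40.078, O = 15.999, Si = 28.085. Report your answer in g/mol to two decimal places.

116.16 g/mol

The formula mass is the sum 1×40.078 + 1×28.085 + 3×15.999.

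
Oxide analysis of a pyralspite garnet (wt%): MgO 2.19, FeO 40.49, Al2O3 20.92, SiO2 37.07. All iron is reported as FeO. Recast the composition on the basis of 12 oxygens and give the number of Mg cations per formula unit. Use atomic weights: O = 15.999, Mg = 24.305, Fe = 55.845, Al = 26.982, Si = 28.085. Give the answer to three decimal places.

0.264 Mg apfu

MgO (M=40.304): mol = 0.05434; Mg = 0.05434, O = 0.05434.
FeO (M=71.844): mol = 0.56358; Fe = 0.56358, O = 0.56358.
Al2O3 (M=101.961): mol = 0.20518; Al = 0.41036, O = 0.61554.
SiO2 (M=60.083): mol = 0.61698; Si = 0.61698, O = 1.23396.
ΣO = 2.46742; factor = 12/ΣO = 4.86338.
Mg apfu = 0.05434 × 4.86338 = 0.264.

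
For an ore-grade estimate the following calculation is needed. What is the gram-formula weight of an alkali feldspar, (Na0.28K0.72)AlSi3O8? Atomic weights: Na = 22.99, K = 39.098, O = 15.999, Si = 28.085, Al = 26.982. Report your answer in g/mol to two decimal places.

273.82 g/mol

M = 0.28·22.99 + 0.72·39.098 + 1·26.982 + 3·28.085 + 8·15.999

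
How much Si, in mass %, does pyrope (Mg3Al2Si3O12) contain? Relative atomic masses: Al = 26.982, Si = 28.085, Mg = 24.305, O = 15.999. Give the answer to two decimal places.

M(Mg3Al2Si3O12) = 403.122 g/mol.
Si contributes 3 × 28.085 = 84.255 g per mole.
84.255/403.122 = 0.2090 → 20.90%.

20.90 mass %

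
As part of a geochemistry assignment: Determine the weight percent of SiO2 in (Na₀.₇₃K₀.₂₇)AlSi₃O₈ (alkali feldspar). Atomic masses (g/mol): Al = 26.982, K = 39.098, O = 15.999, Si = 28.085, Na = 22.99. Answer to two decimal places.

Formula mass = 266.568 g/mol.
3 Si → 3.0000 mol SiO2 per formula unit; M(SiO2) = 60.083, so SiO2 mass = 180.249 g.
180.249/266.568 × 100 = 67.62 wt%.

67.62 wt%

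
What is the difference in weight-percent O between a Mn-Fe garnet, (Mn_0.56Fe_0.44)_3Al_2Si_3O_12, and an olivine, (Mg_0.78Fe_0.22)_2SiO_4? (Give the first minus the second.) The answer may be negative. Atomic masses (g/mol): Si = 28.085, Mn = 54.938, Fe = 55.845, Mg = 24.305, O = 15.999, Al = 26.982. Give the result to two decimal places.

-2.71 percentage points

First mineral: 191.988 g O in 496.218 g formula = 38.69 wt% O.
Second mineral: 63.996 g O in 154.569 g formula = 41.40 wt% O.
38.69% − 41.40% gives a difference of -2.71 percentage points.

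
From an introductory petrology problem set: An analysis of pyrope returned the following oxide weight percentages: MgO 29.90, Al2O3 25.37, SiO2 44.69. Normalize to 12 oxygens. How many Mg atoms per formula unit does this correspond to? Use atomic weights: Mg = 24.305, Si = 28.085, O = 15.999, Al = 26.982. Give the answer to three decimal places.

2.991 Mg apfu

MgO (M=40.304): mol = 0.74186; Mg = 0.74186, O = 0.74186.
Al2O3 (M=101.961): mol = 0.24882; Al = 0.49764, O = 0.74646.
SiO2 (M=60.083): mol = 0.74380; Si = 0.74380, O = 1.48760.
ΣO = 2.97592; factor = 12/ΣO = 4.03237.
Mg apfu = 0.74186 × 4.03237 = 2.991.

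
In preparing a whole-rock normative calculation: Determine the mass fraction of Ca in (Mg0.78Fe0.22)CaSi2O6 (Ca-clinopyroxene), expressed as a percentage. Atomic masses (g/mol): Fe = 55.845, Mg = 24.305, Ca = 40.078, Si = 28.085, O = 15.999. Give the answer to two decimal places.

17.93 wt%

M((Mg0.78Fe0.22)CaSi2O6) = 223.486 g/mol.
Ca contributes 1 × 40.078 = 40.078 g per mole.
40.078/223.486 = 0.1793 → 17.93%.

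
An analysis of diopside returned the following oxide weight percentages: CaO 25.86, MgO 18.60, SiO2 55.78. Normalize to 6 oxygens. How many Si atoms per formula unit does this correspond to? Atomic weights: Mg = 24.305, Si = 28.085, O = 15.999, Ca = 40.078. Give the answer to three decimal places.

CaO: 25.86/56.077 = 0.46115 mol → 0.46115 mol Ca, 0.46115 mol O.
MgO: 18.60/40.304 = 0.46149 mol → 0.46149 mol Mg, 0.46149 mol O.
SiO2: 55.78/60.083 = 0.92838 mol → 0.92838 mol Si, 1.85676 mol O.
Total oxygen = 2.77940 mol. Normalization factor = 6/2.77940 = 2.15874.
Si per 6 O = 0.92838 × 2.15874 = 2.004.

2.004 Si apfu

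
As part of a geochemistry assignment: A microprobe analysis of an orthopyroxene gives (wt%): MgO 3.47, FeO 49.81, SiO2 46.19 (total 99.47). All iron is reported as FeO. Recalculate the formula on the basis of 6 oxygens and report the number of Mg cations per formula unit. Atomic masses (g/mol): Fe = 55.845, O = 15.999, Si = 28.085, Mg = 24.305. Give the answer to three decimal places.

0.223 Mg apfu

MgO: 3.47/40.304 = 0.08610 mol → 0.08610 mol Mg, 0.08610 mol O.
FeO: 49.81/71.844 = 0.69331 mol → 0.69331 mol Fe, 0.69331 mol O.
SiO2: 46.19/60.083 = 0.76877 mol → 0.76877 mol Si, 1.53754 mol O.
Total oxygen = 2.31695 mol. Normalization factor = 6/2.31695 = 2.58961.
Mg per 6 O = 0.08610 × 2.58961 = 0.223.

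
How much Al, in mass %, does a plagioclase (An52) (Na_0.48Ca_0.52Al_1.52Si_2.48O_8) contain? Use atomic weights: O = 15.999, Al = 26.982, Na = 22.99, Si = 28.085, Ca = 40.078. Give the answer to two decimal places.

15.16 mass %

Molar mass of Na_0.48Ca_0.52Al_1.52Si_2.48O_8: 0.48·22.99 + 0.52·40.078 + 1.52·26.982 + 2.48·28.085 + 8·15.999 = 270.531 g/mol.
Mass of Al per formula unit: 1.52 × 26.982 = 41.013 g.
Weight fraction Al = 41.013 / 270.531 = 0.1516.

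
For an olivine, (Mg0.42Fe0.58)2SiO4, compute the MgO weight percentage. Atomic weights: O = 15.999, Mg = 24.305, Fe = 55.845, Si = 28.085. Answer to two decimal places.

19.10 wt%

Formula mass = 177.277 g/mol.
0.84 Mg → 0.8400 mol MgO per formula unit; M(MgO) = 40.304, so MgO mass = 33.855 g.
33.855/177.277 × 100 = 19.10 wt%.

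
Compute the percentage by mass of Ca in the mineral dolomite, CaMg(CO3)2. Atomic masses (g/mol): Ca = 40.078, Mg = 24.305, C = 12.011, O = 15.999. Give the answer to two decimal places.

21.73 mass %

M(CaMg(CO3)2) = 184.399 g/mol.
Ca contributes 1 × 40.078 = 40.078 g per mole.
40.078/184.399 = 0.2173 → 21.73%.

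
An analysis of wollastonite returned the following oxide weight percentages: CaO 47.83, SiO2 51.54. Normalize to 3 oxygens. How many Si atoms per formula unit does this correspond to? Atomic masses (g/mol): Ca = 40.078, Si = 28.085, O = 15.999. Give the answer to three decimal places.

47.83 wt% CaO ÷ 56.077 g/mol = 0.85293 mol, giving 0.85293 Ca and 0.85293 O.
51.54 wt% SiO2 ÷ 60.083 g/mol = 0.85781 mol, giving 0.85781 Si and 1.71562 O.
Oxygen sums to 2.56855; scaling by 3/2.56855 = 1.16797 puts the formula on 3 O.
Si: 0.85781 × 1.16797 = 1.002 atoms per formula unit.

1.002 Si apfu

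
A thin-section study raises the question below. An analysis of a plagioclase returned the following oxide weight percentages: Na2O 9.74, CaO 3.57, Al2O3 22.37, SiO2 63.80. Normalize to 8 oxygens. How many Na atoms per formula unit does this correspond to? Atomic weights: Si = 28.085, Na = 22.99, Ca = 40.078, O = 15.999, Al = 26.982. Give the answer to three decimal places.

0.837 Na apfu

9.74 wt% Na2O ÷ 61.979 g/mol = 0.15715 mol, giving 0.31430 Na and 0.15715 O.
3.57 wt% CaO ÷ 56.077 g/mol = 0.06366 mol, giving 0.06366 Ca and 0.06366 O.
22.37 wt% Al2O3 ÷ 101.961 g/mol = 0.21940 mol, giving 0.43880 Al and 0.65820 O.
63.80 wt% SiO2 ÷ 60.083 g/mol = 1.06186 mol, giving 1.06186 Si and 2.12372 O.
Oxygen sums to 3.00273; scaling by 8/3.00273 = 2.66424 puts the formula on 8 O.
Na: 0.31430 × 2.66424 = 0.837 atoms per formula unit.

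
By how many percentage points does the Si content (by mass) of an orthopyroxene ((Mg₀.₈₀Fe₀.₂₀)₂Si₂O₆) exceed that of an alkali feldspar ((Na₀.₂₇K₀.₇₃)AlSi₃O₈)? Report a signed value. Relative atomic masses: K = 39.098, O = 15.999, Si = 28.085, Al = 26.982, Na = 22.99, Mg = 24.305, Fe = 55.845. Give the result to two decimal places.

M((Mg₀.₈₀Fe₀.₂₀)₂Si₂O₆) = 213.390 g/mol, so wt% Si = 56.170/213.390 × 100 = 26.32%.
M((Na₀.₂₇K₀.₇₃)AlSi₃O₈) = 273.978 g/mol, so wt% Si = 84.255/273.978 × 100 = 30.75%.
26.32 − 30.75 = -4.43 pp.

-4.43 percentage points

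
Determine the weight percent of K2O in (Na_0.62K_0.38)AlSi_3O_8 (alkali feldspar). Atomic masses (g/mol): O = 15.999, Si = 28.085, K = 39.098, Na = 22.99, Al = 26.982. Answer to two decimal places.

6.67 wt%

Molar mass of (Na_0.62K_0.38)AlSi_3O_8 = 0.62×22.99 + 0.38×39.098 + 1×26.982 + 3×28.085 + 8×15.999 = 268.340 g/mol.
Each formula unit contains 0.38 K, equivalent to 0.38/2 = 0.1900 mol K2O.
M(K2O) = 2×39.098 + 1×15.999 = 94.195 g/mol.
Mass of K2O per formula unit = 0.1900 × 94.195 = 17.897 g.
K2O wt% = 17.897 / 268.340 × 100 = 6.67%.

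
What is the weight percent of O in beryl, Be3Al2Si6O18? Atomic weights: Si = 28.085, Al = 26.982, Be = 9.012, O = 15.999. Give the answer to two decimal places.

M(Be3Al2Si6O18) = 537.492 g/mol.
O contributes 18 × 15.999 = 287.982 g per mole.
287.982/537.492 = 0.5358 → 53.58%.

53.58 mass %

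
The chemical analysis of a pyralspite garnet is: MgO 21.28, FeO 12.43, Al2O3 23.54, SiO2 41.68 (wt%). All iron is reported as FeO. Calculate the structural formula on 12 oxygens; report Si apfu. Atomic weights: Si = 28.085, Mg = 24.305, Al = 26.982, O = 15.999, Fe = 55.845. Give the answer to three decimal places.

2.993 Si apfu

21.28 wt% MgO ÷ 40.304 g/mol = 0.52799 mol, giving 0.52799 Mg and 0.52799 O.
12.43 wt% FeO ÷ 71.844 g/mol = 0.17301 mol, giving 0.17301 Fe and 0.17301 O.
23.54 wt% Al2O3 ÷ 101.961 g/mol = 0.23087 mol, giving 0.46174 Al and 0.69261 O.
41.68 wt% SiO2 ÷ 60.083 g/mol = 0.69371 mol, giving 0.69371 Si and 1.38742 O.
Oxygen sums to 2.78103; scaling by 12/2.78103 = 4.31495 puts the formula on 12 O.
Si: 0.69371 × 4.31495 = 2.993 atoms per formula unit.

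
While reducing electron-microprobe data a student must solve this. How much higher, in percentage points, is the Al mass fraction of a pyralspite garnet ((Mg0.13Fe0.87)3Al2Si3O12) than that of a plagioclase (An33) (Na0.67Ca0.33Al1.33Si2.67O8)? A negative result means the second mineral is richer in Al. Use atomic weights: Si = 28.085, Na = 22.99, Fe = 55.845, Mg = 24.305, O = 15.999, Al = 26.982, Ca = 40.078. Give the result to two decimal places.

Al in (Mg0.13Fe0.87)3Al2Si3O12: molar mass 485.441 g/mol; 2×26.982 = 53.964 g → 11.12 wt%.
Al in Na0.67Ca0.33Al1.33Si2.67O8: molar mass 267.494 g/mol; 1.33×26.982 = 35.886 g → 13.42 wt%.
Difference = 11.12 − 13.42 = -2.30 percentage points.

-2.30 percentage points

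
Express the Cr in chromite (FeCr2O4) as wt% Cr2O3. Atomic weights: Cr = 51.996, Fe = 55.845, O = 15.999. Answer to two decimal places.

67.90 wt%

Molar mass of FeCr2O4 = 1×55.845 + 2×51.996 + 4×15.999 = 223.833 g/mol.
Each formula unit contains 2 Cr, equivalent to 2/2 = 1.0000 mol Cr2O3.
M(Cr2O3) = 2×51.996 + 3×15.999 = 151.989 g/mol.
Mass of Cr2O3 per formula unit = 1.0000 × 151.989 = 151.989 g.
Cr2O3 wt% = 151.989 / 223.833 × 100 = 67.90%.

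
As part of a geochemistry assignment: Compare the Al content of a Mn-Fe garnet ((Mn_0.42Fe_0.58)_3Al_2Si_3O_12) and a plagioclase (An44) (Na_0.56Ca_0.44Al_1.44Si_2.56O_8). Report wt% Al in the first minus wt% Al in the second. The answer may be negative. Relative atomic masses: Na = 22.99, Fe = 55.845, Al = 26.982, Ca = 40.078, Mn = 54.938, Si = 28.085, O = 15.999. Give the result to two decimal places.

-3.56 percentage points

First mineral: 53.964 g Al in 496.599 g formula = 10.87 wt% Al.
Second mineral: 38.854 g Al in 269.252 g formula = 14.43 wt% Al.
10.87% − 14.43% gives a difference of -3.56 percentage points.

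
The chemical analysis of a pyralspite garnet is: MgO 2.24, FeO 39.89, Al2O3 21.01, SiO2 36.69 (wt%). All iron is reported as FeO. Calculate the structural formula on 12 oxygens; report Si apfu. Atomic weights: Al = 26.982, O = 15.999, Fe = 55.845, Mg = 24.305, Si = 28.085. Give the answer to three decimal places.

2.991 Si apfu

MgO (M=40.304): mol = 0.05558; Mg = 0.05558, O = 0.05558.
FeO (M=71.844): mol = 0.55523; Fe = 0.55523, O = 0.55523.
Al2O3 (M=101.961): mol = 0.20606; Al = 0.41212, O = 0.61818.
SiO2 (M=60.083): mol = 0.61066; Si = 0.61066, O = 1.22132.
ΣO = 2.45031; factor = 12/ΣO = 4.89734.
Si apfu = 0.61066 × 4.89734 = 2.991.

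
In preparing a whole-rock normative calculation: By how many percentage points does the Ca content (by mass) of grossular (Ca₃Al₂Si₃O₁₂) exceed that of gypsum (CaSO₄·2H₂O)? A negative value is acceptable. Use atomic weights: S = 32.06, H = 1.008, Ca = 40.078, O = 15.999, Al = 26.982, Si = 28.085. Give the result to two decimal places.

Ca in Ca₃Al₂Si₃O₁₂: molar mass 450.441 g/mol; 3×40.078 = 120.234 g → 26.69 wt%.
Ca in CaSO₄·2H₂O: molar mass 172.164 g/mol; 1×40.078 = 40.078 g → 23.28 wt%.
Difference = 26.69 − 23.28 = 3.41 percentage points.

3.41 percentage points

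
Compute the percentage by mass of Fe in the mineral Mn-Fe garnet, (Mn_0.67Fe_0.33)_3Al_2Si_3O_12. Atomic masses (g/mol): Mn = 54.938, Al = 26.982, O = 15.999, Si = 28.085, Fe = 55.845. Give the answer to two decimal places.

M((Mn_0.67Fe_0.33)_3Al_2Si_3O_12) = 495.919 g/mol.
Fe contributes 0.99 × 55.845 = 55.287 g per mole.
55.287/495.919 = 0.1115 → 11.15%.

11.15 weight percent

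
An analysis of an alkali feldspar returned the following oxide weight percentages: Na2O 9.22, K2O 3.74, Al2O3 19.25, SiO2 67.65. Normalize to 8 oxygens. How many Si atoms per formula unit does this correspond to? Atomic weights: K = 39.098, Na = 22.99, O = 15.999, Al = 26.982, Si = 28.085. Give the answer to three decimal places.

2.996 Si apfu

Na2O (M=61.979): mol = 0.14876; Na = 0.29752, O = 0.14876.
K2O (M=94.195): mol = 0.03970; K = 0.07940, O = 0.03970.
Al2O3 (M=101.961): mol = 0.18880; Al = 0.37760, O = 0.56640.
SiO2 (M=60.083): mol = 1.12594; Si = 1.12594, O = 2.25188.
ΣO = 3.00674; factor = 8/ΣO = 2.66069.
Si apfu = 1.12594 × 2.66069 = 2.996.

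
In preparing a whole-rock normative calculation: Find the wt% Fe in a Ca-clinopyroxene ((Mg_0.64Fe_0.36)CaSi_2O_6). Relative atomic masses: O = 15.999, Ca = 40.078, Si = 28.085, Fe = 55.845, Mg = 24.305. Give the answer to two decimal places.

M((Mg_0.64Fe_0.36)CaSi_2O_6) = 227.901 g/mol.
Fe contributes 0.36 × 55.845 = 20.104 g per mole.
20.104/227.901 = 0.0882 → 8.82%.

8.82 weight percent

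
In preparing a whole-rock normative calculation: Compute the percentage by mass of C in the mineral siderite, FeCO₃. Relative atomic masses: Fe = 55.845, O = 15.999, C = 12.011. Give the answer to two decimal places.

M(FeCO₃) = 115.853 g/mol.
C contributes 1 × 12.011 = 12.011 g per mole.
12.011/115.853 = 0.1037 → 10.37%.

10.37 wt%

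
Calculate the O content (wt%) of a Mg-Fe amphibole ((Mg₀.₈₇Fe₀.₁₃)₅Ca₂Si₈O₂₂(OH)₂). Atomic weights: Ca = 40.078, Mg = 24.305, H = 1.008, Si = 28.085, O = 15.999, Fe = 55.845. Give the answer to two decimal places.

46.10 wt%

Molar mass of (Mg₀.₈₇Fe₀.₁₃)₅Ca₂Si₈O₂₂(OH)₂: 4.35*24.305 + 0.65*55.845 + 2*40.078 + 8*28.085 + 24*15.999 + 2*1.008 = 832.854 g/mol.
Mass of O per formula unit: 24 × 15.999 = 383.976 g.
Weight fraction O = 383.976 / 832.854 = 0.4610.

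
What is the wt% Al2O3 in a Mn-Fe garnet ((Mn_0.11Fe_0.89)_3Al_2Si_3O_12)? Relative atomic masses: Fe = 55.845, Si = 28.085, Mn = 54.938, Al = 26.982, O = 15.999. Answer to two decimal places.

Molar mass of (Mn_0.11Fe_0.89)_3Al_2Si_3O_12 = 0.33·54.938 + 2.67·55.845 + 2·26.982 + 3·28.085 + 12·15.999 = 497.443 g/mol.
Each formula unit contains 2 Al, equivalent to 2/2 = 1.0000 mol Al2O3.
M(Al2O3) = 2×26.982 + 3×15.999 = 101.961 g/mol.
Mass of Al2O3 per formula unit = 1.0000 × 101.961 = 101.961 g.
Al2O3 wt% = 101.961 / 497.443 × 100 = 20.50%.

20.50 wt%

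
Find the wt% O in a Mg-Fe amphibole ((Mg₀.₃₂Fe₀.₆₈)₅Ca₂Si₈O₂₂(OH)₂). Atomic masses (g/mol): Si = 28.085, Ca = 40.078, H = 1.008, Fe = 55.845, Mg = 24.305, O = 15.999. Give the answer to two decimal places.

Formula mass = 1.60*24.305 + 3.40*55.845 + 2*40.078 + 8*28.085 + 24*15.999 + 2*1.008 = 919.589 g/mol, of which 383.976 g is O.
So O makes up 383.976/919.589 = 0.4176 of the mass, i.e. 41.76%.

41.76 weight percent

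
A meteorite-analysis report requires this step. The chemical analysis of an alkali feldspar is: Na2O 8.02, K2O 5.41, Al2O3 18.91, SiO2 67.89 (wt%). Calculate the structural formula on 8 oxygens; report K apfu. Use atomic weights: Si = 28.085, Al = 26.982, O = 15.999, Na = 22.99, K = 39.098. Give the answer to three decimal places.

0.306 K apfu

Na2O: 8.02/61.979 = 0.12940 mol → 0.25880 mol Na, 0.12940 mol O.
K2O: 5.41/94.195 = 0.05743 mol → 0.11486 mol K, 0.05743 mol O.
Al2O3: 18.91/101.961 = 0.18546 mol → 0.37092 mol Al, 0.55638 mol O.
SiO2: 67.89/60.083 = 1.12994 mol → 1.12994 mol Si, 2.25988 mol O.
Total oxygen = 3.00309 mol. Normalization factor = 8/3.00309 = 2.66392.
K per 8 O = 0.11486 × 2.66392 = 0.306.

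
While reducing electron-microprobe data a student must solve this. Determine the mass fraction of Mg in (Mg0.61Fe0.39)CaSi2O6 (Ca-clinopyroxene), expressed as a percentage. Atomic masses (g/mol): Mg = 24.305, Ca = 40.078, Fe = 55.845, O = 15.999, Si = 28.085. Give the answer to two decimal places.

M((Mg0.61Fe0.39)CaSi2O6) = 228.848 g/mol.
Mg contributes 0.61 × 24.305 = 14.826 g per mole.
14.826/228.848 = 0.0648 → 6.48%.

6.48 weight percent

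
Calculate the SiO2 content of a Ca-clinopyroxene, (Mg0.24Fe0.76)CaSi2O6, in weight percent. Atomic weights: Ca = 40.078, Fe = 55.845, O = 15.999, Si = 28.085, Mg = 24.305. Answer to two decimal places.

49.96 wt%

M((Mg0.24Fe0.76)CaSi2O6) = 240.517 g/mol; M(SiO2) = 60.083 g/mol.
Moles SiO2 per formula unit = 2 Si ÷ 1 = 2.0000.
SiO2 fraction = (2.0000 × 60.083) / 240.517 = 120.166/240.517 = 0.4996.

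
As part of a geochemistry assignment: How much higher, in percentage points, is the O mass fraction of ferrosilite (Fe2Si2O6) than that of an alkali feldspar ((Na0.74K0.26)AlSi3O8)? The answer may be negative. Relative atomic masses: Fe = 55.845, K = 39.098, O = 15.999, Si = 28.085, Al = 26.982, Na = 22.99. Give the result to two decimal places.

O in Fe2Si2O6: molar mass 263.854 g/mol; 6×15.999 = 95.994 g → 36.38 wt%.
O in (Na0.74K0.26)AlSi3O8: molar mass 266.407 g/mol; 8×15.999 = 127.992 g → 48.04 wt%.
Difference = 36.38 − 48.04 = -11.66 percentage points.

-11.66 percentage points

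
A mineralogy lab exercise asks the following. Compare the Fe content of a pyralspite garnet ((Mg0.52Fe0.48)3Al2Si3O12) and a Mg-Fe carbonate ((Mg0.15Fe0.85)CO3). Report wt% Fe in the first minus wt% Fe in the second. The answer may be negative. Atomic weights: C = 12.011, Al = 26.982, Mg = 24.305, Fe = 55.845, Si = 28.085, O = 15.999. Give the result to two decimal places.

-24.79 percentage points

M((Mg0.52Fe0.48)3Al2Si3O12) = 448.540 g/mol, so wt% Fe = 80.417/448.540 × 100 = 17.93%.
M((Mg0.15Fe0.85)CO3) = 111.122 g/mol, so wt% Fe = 47.468/111.122 × 100 = 42.72%.
17.93 − 42.72 = -24.79 pp.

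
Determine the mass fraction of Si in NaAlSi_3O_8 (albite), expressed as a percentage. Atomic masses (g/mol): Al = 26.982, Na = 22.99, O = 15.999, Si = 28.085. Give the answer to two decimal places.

Formula mass = 1×22.99 + 1×26.982 + 3×28.085 + 8×15.999 = 262.219 g/mol, of which 84.255 g is Si.
So Si makes up 84.255/262.219 = 0.3213 of the mass, i.e. 32.13%.

32.13 wt%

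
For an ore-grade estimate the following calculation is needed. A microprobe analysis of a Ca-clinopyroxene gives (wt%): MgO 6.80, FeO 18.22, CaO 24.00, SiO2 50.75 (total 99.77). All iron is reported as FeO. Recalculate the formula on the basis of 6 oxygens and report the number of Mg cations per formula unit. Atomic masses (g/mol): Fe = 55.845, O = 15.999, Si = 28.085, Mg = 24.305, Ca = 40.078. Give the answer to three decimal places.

6.80 wt% MgO ÷ 40.304 g/mol = 0.16872 mol, giving 0.16872 Mg and 0.16872 O.
18.22 wt% FeO ÷ 71.844 g/mol = 0.25361 mol, giving 0.25361 Fe and 0.25361 O.
24.00 wt% CaO ÷ 56.077 g/mol = 0.42798 mol, giving 0.42798 Ca and 0.42798 O.
50.75 wt% SiO2 ÷ 60.083 g/mol = 0.84466 mol, giving 0.84466 Si and 1.68932 O.
Oxygen sums to 2.53963; scaling by 6/2.53963 = 2.36255 puts the formula on 6 O.
Mg: 0.16872 × 2.36255 = 0.399 atoms per formula unit.

0.399 Mg apfu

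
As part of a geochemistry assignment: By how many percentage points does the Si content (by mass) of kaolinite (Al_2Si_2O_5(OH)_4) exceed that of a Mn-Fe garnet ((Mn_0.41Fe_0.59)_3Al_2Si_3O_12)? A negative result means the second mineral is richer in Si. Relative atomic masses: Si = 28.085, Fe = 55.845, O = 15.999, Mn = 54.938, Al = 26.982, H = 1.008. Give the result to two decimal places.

4.79 percentage points

M(Al_2Si_2O_5(OH)_4) = 258.157 g/mol, so wt% Si = 56.170/258.157 × 100 = 21.76%.
M((Mn_0.41Fe_0.59)_3Al_2Si_3O_12) = 496.626 g/mol, so wt% Si = 84.255/496.626 × 100 = 16.97%.
21.76 − 16.97 = 4.79 pp.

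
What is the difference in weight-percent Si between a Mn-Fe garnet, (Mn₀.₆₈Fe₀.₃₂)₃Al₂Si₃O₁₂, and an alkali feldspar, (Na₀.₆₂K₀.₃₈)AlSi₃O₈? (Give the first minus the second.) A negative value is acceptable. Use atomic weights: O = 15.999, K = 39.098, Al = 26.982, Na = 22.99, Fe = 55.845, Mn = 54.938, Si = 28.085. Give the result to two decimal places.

-14.41 percentage points

First mineral: 84.255 g Si in 495.892 g formula = 16.99 wt% Si.
Second mineral: 84.255 g Si in 268.340 g formula = 31.40 wt% Si.
16.99% − 31.40% gives a difference of -14.41 percentage points.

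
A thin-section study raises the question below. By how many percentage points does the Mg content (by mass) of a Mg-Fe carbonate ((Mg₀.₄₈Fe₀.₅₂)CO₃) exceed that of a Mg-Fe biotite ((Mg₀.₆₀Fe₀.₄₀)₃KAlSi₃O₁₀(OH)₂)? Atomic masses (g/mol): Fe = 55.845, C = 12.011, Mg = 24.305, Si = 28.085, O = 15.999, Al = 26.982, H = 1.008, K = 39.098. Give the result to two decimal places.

M((Mg₀.₄₈Fe₀.₅₂)CO₃) = 100.714 g/mol, so wt% Mg = 11.666/100.714 × 100 = 11.58%.
M((Mg₀.₆₀Fe₀.₄₀)₃KAlSi₃O₁₀(OH)₂) = 455.102 g/mol, so wt% Mg = 43.749/455.102 × 100 = 9.61%.
11.58 − 9.61 = 1.97 pp.

1.97 percentage points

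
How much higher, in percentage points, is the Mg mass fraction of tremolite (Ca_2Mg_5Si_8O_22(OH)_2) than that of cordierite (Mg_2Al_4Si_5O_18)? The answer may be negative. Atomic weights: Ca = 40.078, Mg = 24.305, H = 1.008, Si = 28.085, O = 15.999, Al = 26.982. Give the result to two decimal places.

6.65 percentage points

First mineral: 121.525 g Mg in 812.353 g formula = 14.96 wt% Mg.
Second mineral: 48.610 g Mg in 584.945 g formula = 8.31 wt% Mg.
14.96% − 8.31% gives a difference of 6.65 percentage points.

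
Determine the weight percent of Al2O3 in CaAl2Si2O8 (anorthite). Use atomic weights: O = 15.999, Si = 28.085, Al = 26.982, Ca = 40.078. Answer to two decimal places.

36.65 wt%

M(CaAl2Si2O8) = 278.204 g/mol; M(Al2O3) = 101.961 g/mol.
Moles Al2O3 per formula unit = 2 Al ÷ 2 = 1.0000.
Al2O3 fraction = (1.0000 × 101.961) / 278.204 = 101.961/278.204 = 0.3665.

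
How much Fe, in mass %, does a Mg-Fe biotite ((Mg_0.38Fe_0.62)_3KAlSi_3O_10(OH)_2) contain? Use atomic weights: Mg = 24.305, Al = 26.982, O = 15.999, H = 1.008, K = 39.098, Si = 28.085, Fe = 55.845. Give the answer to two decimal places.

Formula mass = 1.14*24.305 + 1.86*55.845 + 1*39.098 + 1*26.982 + 3*28.085 + 12*15.999 + 2*1.008 = 475.918 g/mol, of which 103.872 g is Fe.
So Fe makes up 103.872/475.918 = 0.2183 of the mass, i.e. 21.83%.

21.83 mass %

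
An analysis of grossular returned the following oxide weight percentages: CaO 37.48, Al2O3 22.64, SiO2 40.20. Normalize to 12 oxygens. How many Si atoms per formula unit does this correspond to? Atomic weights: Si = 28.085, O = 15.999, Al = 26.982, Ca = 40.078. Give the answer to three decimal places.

CaO (M=56.077): mol = 0.66837; Ca = 0.66837, O = 0.66837.
Al2O3 (M=101.961): mol = 0.22205; Al = 0.44410, O = 0.66615.
SiO2 (M=60.083): mol = 0.66907; Si = 0.66907, O = 1.33814.
ΣO = 2.67266; factor = 12/ΣO = 4.48991.
Si apfu = 0.66907 × 4.48991 = 3.004.

3.004 Si apfu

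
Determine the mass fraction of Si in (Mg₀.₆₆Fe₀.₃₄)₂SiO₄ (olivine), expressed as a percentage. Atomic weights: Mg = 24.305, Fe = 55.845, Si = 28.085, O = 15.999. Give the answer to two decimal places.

17.32 wt%

Molar mass of (Mg₀.₆₆Fe₀.₃₄)₂SiO₄: 1.32·24.305 + 0.68·55.845 + 1·28.085 + 4·15.999 = 162.138 g/mol.
Mass of Si per formula unit: 1 × 28.085 = 28.085 g.
Weight fraction Si = 28.085 / 162.138 = 0.1732.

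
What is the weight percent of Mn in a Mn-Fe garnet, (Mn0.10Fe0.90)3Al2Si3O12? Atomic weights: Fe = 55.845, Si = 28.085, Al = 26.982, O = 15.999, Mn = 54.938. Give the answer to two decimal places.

M((Mn0.10Fe0.90)3Al2Si3O12) = 497.470 g/mol.
Mn contributes 0.30 × 54.938 = 16.481 g per mole.
16.481/497.470 = 0.0331 → 3.31%.

3.31 weight percent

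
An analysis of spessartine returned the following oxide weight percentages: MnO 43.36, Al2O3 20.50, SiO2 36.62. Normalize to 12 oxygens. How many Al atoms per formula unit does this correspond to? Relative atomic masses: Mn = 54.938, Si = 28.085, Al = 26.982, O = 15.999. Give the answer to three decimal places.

1.983 Al apfu

MnO (M=70.937): mol = 0.61125; Mn = 0.61125, O = 0.61125.
Al2O3 (M=101.961): mol = 0.20106; Al = 0.40212, O = 0.60318.
SiO2 (M=60.083): mol = 0.60949; Si = 0.60949, O = 1.21898.
ΣO = 2.43341; factor = 12/ΣO = 4.93135.
Al apfu = 0.40212 × 4.93135 = 1.983.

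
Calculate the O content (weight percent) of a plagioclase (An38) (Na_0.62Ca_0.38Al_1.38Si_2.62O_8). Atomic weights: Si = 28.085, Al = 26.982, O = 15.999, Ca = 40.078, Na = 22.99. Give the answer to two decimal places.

Molar mass of Na_0.62Ca_0.38Al_1.38Si_2.62O_8: 0.62*22.99 + 0.38*40.078 + 1.38*26.982 + 2.62*28.085 + 8*15.999 = 268.293 g/mol.
Mass of O per formula unit: 8 × 15.999 = 127.992 g.
Weight fraction O = 127.992 / 268.293 = 0.4771.

47.71 weight percent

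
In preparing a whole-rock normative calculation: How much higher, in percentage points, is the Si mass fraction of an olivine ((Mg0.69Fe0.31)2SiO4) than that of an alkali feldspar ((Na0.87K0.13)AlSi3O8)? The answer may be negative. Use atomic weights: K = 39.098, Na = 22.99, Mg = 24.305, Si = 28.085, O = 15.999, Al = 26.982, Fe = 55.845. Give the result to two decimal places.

-14.35 percentage points

M((Mg0.69Fe0.31)2SiO4) = 160.246 g/mol, so wt% Si = 28.085/160.246 × 100 = 17.53%.
M((Na0.87K0.13)AlSi3O8) = 264.313 g/mol, so wt% Si = 84.255/264.313 × 100 = 31.88%.
17.53 − 31.88 = -14.35 pp.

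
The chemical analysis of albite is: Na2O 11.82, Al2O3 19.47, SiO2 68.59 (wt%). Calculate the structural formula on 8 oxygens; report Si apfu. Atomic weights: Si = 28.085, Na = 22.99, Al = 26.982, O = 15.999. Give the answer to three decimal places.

2.998 Si apfu

Na2O (M=61.979): mol = 0.19071; Na = 0.38142, O = 0.19071.
Al2O3 (M=101.961): mol = 0.19096; Al = 0.38192, O = 0.57288.
SiO2 (M=60.083): mol = 1.14159; Si = 1.14159, O = 2.28318.
ΣO = 3.04677; factor = 8/ΣO = 2.62573.
Si apfu = 1.14159 × 2.62573 = 2.998.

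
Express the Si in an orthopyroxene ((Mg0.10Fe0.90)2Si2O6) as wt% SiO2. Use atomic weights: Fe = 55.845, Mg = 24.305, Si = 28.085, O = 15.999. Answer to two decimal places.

46.66 wt%

M((Mg0.10Fe0.90)2Si2O6) = 257.546 g/mol; M(SiO2) = 60.083 g/mol.
Moles SiO2 per formula unit = 2 Si ÷ 1 = 2.0000.
SiO2 fraction = (2.0000 × 60.083) / 257.546 = 120.166/257.546 = 0.4666.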